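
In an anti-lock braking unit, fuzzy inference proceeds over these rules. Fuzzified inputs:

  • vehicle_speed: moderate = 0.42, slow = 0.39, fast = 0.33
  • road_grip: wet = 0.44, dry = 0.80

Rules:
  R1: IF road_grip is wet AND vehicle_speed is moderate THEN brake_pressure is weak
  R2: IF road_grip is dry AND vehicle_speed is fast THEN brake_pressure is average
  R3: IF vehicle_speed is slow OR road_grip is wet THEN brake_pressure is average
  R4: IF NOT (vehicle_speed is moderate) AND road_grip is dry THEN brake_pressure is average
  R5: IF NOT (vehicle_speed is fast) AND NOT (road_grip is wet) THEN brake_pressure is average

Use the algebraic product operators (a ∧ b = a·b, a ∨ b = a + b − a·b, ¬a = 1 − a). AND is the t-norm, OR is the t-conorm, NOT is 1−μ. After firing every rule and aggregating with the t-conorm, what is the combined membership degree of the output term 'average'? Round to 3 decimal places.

R1: wet=0.44, moderate=0.42; AND[a·b] → w = 0.1848
R2: dry=0.80, fast=0.33; AND[a·b] → w = 0.2640
R3: slow=0.39, wet=0.44; OR[a + b − a·b] → w = 0.6584
R4: ¬moderate=1−0.42=0.58, dry=0.80; AND[a·b] → w = 0.4640
R5: ¬fast=1−0.33=0.67, ¬wet=1−0.44=0.56; AND[a·b] → w = 0.3752
Rules with consequent 'average': {R2, R3, R4, R5} → strengths 0.2640, 0.6584, 0.4640, 0.3752
Aggregate via t-conorm [a + b − a·b]: 0.9158

0.916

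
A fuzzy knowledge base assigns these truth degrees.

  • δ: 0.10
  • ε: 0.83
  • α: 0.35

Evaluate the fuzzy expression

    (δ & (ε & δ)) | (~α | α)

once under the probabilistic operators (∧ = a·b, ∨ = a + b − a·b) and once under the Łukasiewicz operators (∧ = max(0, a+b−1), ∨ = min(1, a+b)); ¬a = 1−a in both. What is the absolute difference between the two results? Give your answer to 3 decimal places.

0.226

Under probabilistic:
  ε & δ = a·b on (0.8300, 0.1000) = 0.0830
  δ & (ε & δ) = a·b on (0.1000, 0.0830) = 0.0083
  ~α = 1 − 0.3500 = 0.6500
  ~α | α = a + b − a·b on (0.6500, 0.3500) = 0.7725
  (δ & (ε & δ)) | (~α | α) = a + b − a·b on (0.0083, 0.7725) = 0.7744
  → value = 0.7744
Under Łukasiewicz:
  ε & δ = max(0, a+b−1) on (0.83, 0.10) = 0.00
  δ & (ε & δ) = max(0, a+b−1) on (0.10, 0.00) = 0.00
  ~α = 1 − 0.35 = 0.65
  ~α | α = min(1, a+b) on (0.65, 0.35) = 1.00
  (δ & (ε & δ)) | (~α | α) = min(1, a+b) on (0.00, 1.00) = 1.00
  → value = 1.0000
|0.7744 − 1.0000| = 0.226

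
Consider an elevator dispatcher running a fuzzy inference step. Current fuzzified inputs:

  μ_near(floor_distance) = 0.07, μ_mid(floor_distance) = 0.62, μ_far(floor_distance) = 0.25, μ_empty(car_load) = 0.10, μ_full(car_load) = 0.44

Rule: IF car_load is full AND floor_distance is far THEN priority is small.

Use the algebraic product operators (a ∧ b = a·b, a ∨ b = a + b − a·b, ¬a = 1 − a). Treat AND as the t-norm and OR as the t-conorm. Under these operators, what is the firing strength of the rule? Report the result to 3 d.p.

0.110

firing strength: full=0.44, far=0.25; AND[a·b] → w = 0.1100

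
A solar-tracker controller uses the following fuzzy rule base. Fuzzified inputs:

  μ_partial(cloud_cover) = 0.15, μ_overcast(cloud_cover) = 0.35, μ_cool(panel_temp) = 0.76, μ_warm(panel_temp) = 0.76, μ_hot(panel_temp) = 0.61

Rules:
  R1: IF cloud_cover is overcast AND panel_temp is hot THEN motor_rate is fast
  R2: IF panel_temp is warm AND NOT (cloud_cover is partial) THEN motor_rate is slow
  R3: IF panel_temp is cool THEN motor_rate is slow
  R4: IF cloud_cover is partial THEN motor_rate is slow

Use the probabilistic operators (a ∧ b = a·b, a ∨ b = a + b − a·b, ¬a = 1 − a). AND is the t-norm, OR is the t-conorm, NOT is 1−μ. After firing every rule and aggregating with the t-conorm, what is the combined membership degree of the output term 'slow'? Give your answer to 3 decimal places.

0.928

R1: overcast=0.35, hot=0.61; AND[a·b] → w = 0.2135
R2: warm=0.76, ¬partial=1−0.15=0.85; AND[a·b] → w = 0.6460
R3: cool=0.76 → w = 0.7600
R4: partial=0.15 → w = 0.1500
Rules with consequent 'slow': {R2, R3, R4} → strengths 0.6460, 0.7600, 0.1500
Aggregate via t-conorm [a + b − a·b]: 0.9278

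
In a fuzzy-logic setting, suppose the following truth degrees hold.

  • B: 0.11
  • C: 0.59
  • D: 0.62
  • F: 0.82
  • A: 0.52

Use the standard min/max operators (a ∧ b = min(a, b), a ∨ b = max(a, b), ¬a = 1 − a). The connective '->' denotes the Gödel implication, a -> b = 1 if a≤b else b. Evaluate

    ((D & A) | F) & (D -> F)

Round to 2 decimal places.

0.82

D & A = min(a, b) on (0.62, 0.52) = 0.52
(D & A) | F = max(a, b) on (0.52, 0.82) = 0.82
D -> F  [Gödel: 1 if a≤b else b] with a=0.62, b=0.82 → 1.00
((D & A) | F) & (D -> F) = min(a, b) on (0.82, 1.00) = 0.82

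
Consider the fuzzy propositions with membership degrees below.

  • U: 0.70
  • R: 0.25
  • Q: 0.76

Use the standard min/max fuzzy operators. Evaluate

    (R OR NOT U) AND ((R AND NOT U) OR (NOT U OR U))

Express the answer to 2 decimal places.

NOT U = 1 − 0.70 = 0.30
R OR NOT U = max(a, b) on (0.25, 0.30) = 0.30
NOT U = 1 − 0.70 = 0.30
R AND NOT U = min(a, b) on (0.25, 0.30) = 0.25
NOT U = 1 − 0.70 = 0.30
NOT U OR U = max(a, b) on (0.30, 0.70) = 0.70
(R AND NOT U) OR (NOT U OR U) = max(a, b) on (0.25, 0.70) = 0.70
(R OR NOT U) AND ((R AND NOT U) OR (NOT U OR U)) = min(a, b) on (0.30, 0.70) = 0.30

0.30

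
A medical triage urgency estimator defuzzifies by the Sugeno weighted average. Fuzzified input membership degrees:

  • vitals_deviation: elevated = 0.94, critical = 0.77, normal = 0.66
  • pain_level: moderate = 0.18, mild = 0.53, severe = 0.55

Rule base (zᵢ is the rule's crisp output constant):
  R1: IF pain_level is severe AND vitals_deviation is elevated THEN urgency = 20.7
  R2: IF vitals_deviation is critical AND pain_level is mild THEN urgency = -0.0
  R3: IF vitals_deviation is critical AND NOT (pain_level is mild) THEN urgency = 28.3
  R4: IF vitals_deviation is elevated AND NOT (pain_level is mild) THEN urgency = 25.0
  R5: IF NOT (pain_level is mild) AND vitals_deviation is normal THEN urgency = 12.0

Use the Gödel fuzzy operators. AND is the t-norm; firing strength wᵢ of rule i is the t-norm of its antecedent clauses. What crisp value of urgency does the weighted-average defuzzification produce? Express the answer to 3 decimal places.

16.898

R1 (z=20.7): severe=0.55, elevated=0.94; AND[min(a, b)] → w = 0.55
R2 (z=-0.0): critical=0.77, mild=0.53; AND[min(a, b)] → w = 0.53
R3 (z=28.3): critical=0.77, ¬mild=1−0.53=0.47; AND[min(a, b)] → w = 0.47
R4 (z=25.0): elevated=0.94, ¬mild=1−0.53=0.47; AND[min(a, b)] → w = 0.47
R5 (z=12.0): ¬mild=1−0.53=0.47, normal=0.66; AND[min(a, b)] → w = 0.47
Weighted average = (0.55·20.7 + 0.53·-0.0 + 0.47·28.3 + 0.47·25.0 + 0.47·12.0) / (0.55 + 0.53 + 0.47 + 0.47 + 0.47)
  = 42.0760 / 2.4900 = 16.898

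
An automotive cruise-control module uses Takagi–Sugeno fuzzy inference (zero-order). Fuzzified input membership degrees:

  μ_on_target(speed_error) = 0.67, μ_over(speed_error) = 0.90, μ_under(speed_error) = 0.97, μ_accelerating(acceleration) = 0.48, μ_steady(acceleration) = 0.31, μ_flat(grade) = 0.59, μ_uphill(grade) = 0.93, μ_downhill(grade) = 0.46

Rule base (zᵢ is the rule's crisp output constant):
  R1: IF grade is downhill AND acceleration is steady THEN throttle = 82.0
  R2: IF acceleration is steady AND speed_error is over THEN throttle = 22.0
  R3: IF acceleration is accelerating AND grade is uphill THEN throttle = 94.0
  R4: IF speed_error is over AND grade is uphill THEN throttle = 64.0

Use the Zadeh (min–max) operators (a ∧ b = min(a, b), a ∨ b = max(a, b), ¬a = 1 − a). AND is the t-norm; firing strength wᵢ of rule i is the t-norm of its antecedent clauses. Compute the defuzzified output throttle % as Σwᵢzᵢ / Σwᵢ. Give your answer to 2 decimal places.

67.48

R1 (z=82.0): downhill=0.46, steady=0.31; AND[min(a, b)] → w = 0.31
R2 (z=22.0): steady=0.31, over=0.90; AND[min(a, b)] → w = 0.31
R3 (z=94.0): accelerating=0.48, uphill=0.93; AND[min(a, b)] → w = 0.48
R4 (z=64.0): over=0.90, uphill=0.93; AND[min(a, b)] → w = 0.90
Weighted average = (0.31·82.0 + 0.31·22.0 + 0.48·94.0 + 0.90·64.0) / (0.31 + 0.31 + 0.48 + 0.90)
  = 134.9600 / 2.0000 = 67.48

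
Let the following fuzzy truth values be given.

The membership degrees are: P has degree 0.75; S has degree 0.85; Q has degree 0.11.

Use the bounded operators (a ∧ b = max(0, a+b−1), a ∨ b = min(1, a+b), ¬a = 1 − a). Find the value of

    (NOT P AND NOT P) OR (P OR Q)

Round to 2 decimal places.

0.86

NOT P = 1 − 0.75 = 0.25
NOT P = 1 − 0.75 = 0.25
NOT P AND NOT P = max(0, a+b−1) on (0.25, 0.25) = 0.00
P OR Q = min(1, a+b) on (0.75, 0.11) = 0.86
(NOT P AND NOT P) OR (P OR Q) = min(1, a+b) on (0.00, 0.86) = 0.86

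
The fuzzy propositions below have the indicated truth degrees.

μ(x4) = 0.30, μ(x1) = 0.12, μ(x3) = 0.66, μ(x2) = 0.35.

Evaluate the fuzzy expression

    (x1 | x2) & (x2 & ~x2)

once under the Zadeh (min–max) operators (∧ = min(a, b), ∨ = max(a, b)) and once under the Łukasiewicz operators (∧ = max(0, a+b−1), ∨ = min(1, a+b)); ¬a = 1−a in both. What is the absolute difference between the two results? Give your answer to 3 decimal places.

0.350

Under Zadeh (min–max):
  x1 | x2 = max(a, b) on (0.12, 0.35) = 0.35
  ~x2 = 1 − 0.35 = 0.65
  x2 & ~x2 = min(a, b) on (0.35, 0.65) = 0.35
  (x1 | x2) & (x2 & ~x2) = min(a, b) on (0.35, 0.35) = 0.35
  → value = 0.3500
Under Łukasiewicz:
  x1 | x2 = min(1, a+b) on (0.12, 0.35) = 0.47
  ~x2 = 1 − 0.35 = 0.65
  x2 & ~x2 = max(0, a+b−1) on (0.35, 0.65) = 0.00
  (x1 | x2) & (x2 & ~x2) = max(0, a+b−1) on (0.47, 0.00) = 0.00
  → value = 0.0000
|0.3500 − 0.0000| = 0.350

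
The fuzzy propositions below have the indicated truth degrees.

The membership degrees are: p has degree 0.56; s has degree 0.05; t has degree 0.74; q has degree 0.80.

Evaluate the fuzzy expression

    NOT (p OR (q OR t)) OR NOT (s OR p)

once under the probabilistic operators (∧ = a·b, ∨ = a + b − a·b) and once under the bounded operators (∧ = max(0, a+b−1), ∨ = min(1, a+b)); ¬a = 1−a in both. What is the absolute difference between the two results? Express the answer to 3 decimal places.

Under probabilistic:
  q OR t = a + b − a·b on (0.8000, 0.7400) = 0.9480
  p OR (q OR t) = a + b − a·b on (0.5600, 0.9480) = 0.9771
  NOT (p OR (q OR t)) = 1 − 0.9771 = 0.0229
  s OR p = a + b − a·b on (0.0500, 0.5600) = 0.5820
  NOT (s OR p) = 1 − 0.5820 = 0.4180
  NOT (p OR (q OR t)) OR NOT (s OR p) = a + b − a·b on (0.0229, 0.4180) = 0.4313
  → value = 0.4313
Under bounded:
  q OR t = min(1, a+b) on (0.80, 0.74) = 1.00
  p OR (q OR t) = min(1, a+b) on (0.56, 1.00) = 1.00
  NOT (p OR (q OR t)) = 1 − 1.00 = 0.00
  s OR p = min(1, a+b) on (0.05, 0.56) = 0.61
  NOT (s OR p) = 1 − 0.61 = 0.39
  NOT (p OR (q OR t)) OR NOT (s OR p) = min(1, a+b) on (0.00, 0.39) = 0.39
  → value = 0.3900
|0.4313 − 0.3900| = 0.041

0.041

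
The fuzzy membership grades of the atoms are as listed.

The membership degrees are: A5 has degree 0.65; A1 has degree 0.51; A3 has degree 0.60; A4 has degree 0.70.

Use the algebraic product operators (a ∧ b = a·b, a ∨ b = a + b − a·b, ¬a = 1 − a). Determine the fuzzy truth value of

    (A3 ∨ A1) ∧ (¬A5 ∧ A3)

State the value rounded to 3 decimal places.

A3 ∨ A1 = a + b − a·b on (0.6000, 0.5100) = 0.8040
¬A5 = 1 − 0.6500 = 0.3500
¬A5 ∧ A3 = a·b on (0.3500, 0.6000) = 0.2100
(A3 ∨ A1) ∧ (¬A5 ∧ A3) = a·b on (0.8040, 0.2100) = 0.1688

0.169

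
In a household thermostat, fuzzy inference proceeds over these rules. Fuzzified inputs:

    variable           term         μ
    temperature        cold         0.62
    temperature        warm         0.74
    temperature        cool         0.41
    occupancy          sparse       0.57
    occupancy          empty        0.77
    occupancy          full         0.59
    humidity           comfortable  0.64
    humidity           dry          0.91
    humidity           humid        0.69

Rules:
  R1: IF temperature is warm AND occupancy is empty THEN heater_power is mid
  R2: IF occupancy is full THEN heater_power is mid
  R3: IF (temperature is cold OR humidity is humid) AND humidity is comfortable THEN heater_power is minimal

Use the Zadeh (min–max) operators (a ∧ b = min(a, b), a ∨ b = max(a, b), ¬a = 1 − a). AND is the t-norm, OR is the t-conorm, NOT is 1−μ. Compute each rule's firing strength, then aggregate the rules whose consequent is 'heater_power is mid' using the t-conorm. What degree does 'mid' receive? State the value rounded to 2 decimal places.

0.74

R1: warm=0.74, empty=0.77; AND[min(a, b)] → w = 0.74
R2: full=0.59 → w = 0.59
R3: (cold=0.62 OR humid=0.69) = 0.69; AND[min(a, b)] with comfortable=0.64 → w = 0.64
Rules with consequent 'mid': {R1, R2} → strengths 0.74, 0.59
Aggregate via t-conorm [max(a, b)]: 0.74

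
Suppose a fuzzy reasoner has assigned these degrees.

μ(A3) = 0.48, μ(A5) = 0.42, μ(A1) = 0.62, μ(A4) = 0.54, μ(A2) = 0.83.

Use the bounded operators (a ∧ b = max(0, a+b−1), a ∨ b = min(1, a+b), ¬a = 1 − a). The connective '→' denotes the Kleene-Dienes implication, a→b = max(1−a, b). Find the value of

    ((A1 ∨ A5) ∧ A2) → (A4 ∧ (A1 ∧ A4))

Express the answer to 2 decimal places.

0.17

A1 ∨ A5 = min(1, a+b) on (0.62, 0.42) = 1.00
(A1 ∨ A5) ∧ A2 = max(0, a+b−1) on (1.00, 0.83) = 0.83
A1 ∧ A4 = max(0, a+b−1) on (0.62, 0.54) = 0.16
A4 ∧ (A1 ∧ A4) = max(0, a+b−1) on (0.54, 0.16) = 0.00
((A1 ∨ A5) ∧ A2) → (A4 ∧ (A1 ∧ A4))  [Kleene-Dienes: max(1−a, b)] with a=0.83, b=0.00 → 0.17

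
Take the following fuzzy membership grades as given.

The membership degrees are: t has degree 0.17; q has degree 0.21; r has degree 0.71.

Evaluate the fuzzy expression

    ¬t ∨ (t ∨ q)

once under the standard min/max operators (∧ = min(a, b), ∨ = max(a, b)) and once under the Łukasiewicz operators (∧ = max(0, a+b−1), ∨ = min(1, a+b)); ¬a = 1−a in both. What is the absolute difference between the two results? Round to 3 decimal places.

0.170

Under standard min/max:
  ¬t = 1 − 0.17 = 0.83
  t ∨ q = max(a, b) on (0.17, 0.21) = 0.21
  ¬t ∨ (t ∨ q) = max(a, b) on (0.83, 0.21) = 0.83
  → value = 0.8300
Under Łukasiewicz:
  ¬t = 1 − 0.17 = 0.83
  t ∨ q = min(1, a+b) on (0.17, 0.21) = 0.38
  ¬t ∨ (t ∨ q) = min(1, a+b) on (0.83, 0.38) = 1.00
  → value = 1.0000
|0.8300 − 1.0000| = 0.170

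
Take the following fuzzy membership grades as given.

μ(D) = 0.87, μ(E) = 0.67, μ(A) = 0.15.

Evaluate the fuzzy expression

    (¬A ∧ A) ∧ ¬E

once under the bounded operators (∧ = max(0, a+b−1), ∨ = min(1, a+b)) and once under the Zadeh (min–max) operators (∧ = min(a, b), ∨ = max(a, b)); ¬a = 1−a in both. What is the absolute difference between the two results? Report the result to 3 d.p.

Under bounded:
  ¬A = 1 − 0.15 = 0.85
  ¬A ∧ A = max(0, a+b−1) on (0.85, 0.15) = 0.00
  ¬E = 1 − 0.67 = 0.33
  (¬A ∧ A) ∧ ¬E = max(0, a+b−1) on (0.00, 0.33) = 0.00
  → value = 0.0000
Under Zadeh (min–max):
  ¬A = 1 − 0.15 = 0.85
  ¬A ∧ A = min(a, b) on (0.85, 0.15) = 0.15
  ¬E = 1 − 0.67 = 0.33
  (¬A ∧ A) ∧ ¬E = min(a, b) on (0.15, 0.33) = 0.15
  → value = 0.1500
|0.0000 − 0.1500| = 0.150

0.150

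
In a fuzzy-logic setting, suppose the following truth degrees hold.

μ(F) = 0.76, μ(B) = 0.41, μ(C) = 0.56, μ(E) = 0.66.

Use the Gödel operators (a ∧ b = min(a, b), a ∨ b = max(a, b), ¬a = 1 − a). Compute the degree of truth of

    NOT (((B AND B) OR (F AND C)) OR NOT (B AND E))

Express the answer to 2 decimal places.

0.41

B AND B = min(a, b) on (0.41, 0.41) = 0.41
F AND C = min(a, b) on (0.76, 0.56) = 0.56
(B AND B) OR (F AND C) = max(a, b) on (0.41, 0.56) = 0.56
B AND E = min(a, b) on (0.41, 0.66) = 0.41
NOT (B AND E) = 1 − 0.41 = 0.59
((B AND B) OR (F AND C)) OR NOT (B AND E) = max(a, b) on (0.56, 0.59) = 0.59
NOT (((B AND B) OR (F AND C)) OR NOT (B AND E)) = 1 − 0.59 = 0.41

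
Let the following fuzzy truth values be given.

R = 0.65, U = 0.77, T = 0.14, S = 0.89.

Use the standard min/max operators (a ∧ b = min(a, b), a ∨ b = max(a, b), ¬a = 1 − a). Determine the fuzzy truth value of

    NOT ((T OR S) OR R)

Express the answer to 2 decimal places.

0.11

T OR S = max(a, b) on (0.14, 0.89) = 0.89
(T OR S) OR R = max(a, b) on (0.89, 0.65) = 0.89
NOT ((T OR S) OR R) = 1 − 0.89 = 0.11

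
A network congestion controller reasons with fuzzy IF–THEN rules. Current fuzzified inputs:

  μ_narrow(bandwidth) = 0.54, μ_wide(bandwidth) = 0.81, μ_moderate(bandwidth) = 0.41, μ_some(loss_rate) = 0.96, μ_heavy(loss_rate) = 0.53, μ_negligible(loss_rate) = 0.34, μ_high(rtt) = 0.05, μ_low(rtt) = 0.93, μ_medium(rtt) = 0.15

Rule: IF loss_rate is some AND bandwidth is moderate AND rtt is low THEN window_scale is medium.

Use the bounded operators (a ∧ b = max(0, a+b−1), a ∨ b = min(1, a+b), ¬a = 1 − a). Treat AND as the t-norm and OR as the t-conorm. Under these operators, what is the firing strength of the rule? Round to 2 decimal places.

0.30

firing strength: some=0.96, moderate=0.41, low=0.93; AND[max(0, a+b−1)] → w = 0.30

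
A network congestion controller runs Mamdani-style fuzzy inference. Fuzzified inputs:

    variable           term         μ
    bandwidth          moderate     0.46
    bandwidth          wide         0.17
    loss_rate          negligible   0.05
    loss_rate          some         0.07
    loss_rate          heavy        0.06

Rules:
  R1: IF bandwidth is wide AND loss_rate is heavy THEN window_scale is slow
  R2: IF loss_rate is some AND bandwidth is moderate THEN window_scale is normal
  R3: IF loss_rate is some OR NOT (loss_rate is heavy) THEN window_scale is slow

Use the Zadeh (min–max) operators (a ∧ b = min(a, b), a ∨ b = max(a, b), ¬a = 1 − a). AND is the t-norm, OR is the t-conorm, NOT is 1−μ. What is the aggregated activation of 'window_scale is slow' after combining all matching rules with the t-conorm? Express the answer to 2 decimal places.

R1: wide=0.17, heavy=0.06; AND[min(a, b)] → w = 0.06
R2: some=0.07, moderate=0.46; AND[min(a, b)] → w = 0.07
R3: some=0.07, ¬heavy=1−0.06=0.94; OR[max(a, b)] → w = 0.94
Rules with consequent 'slow': {R1, R3} → strengths 0.06, 0.94
Aggregate via t-conorm [max(a, b)]: 0.94

0.94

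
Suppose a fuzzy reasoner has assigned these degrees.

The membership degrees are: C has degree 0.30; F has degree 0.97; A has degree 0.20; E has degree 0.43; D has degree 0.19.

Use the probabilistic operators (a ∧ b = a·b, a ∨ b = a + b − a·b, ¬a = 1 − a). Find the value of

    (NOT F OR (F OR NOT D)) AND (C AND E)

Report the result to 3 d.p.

NOT F = 1 − 0.9700 = 0.0300
NOT D = 1 − 0.1900 = 0.8100
F OR NOT D = a + b − a·b on (0.9700, 0.8100) = 0.9943
NOT F OR (F OR NOT D) = a + b − a·b on (0.0300, 0.9943) = 0.9945
C AND E = a·b on (0.3000, 0.4300) = 0.1290
(NOT F OR (F OR NOT D)) AND (C AND E) = a·b on (0.9945, 0.1290) = 0.1283

0.128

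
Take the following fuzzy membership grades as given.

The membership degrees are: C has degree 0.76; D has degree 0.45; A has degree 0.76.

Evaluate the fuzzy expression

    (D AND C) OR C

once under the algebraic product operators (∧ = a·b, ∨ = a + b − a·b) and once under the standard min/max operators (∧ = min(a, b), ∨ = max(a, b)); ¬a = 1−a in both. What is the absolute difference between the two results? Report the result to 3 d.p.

Under algebraic product:
  D AND C = a·b on (0.4500, 0.7600) = 0.3420
  (D AND C) OR C = a + b − a·b on (0.3420, 0.7600) = 0.8421
  → value = 0.8421
Under standard min/max:
  D AND C = min(a, b) on (0.45, 0.76) = 0.45
  (D AND C) OR C = max(a, b) on (0.45, 0.76) = 0.76
  → value = 0.7600
|0.8421 − 0.7600| = 0.082

0.082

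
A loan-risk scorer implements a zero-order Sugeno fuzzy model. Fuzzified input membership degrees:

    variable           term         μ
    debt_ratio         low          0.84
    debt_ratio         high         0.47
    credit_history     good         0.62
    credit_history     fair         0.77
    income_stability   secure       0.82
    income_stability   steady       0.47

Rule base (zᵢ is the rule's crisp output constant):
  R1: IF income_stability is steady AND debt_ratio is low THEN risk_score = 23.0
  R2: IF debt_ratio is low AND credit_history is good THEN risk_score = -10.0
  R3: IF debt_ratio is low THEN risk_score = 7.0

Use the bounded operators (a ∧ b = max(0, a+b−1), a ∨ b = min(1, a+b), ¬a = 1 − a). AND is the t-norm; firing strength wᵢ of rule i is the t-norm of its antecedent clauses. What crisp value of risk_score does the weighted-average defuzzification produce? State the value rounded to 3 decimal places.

5.224

R1 (z=23.0): steady=0.47, low=0.84; AND[max(0, a+b−1)] → w = 0.31
R2 (z=-10.0): low=0.84, good=0.62; AND[max(0, a+b−1)] → w = 0.46
R3 (z=7.0): low=0.84 → w = 0.84
Weighted average = (0.31·23.0 + 0.46·-10.0 + 0.84·7.0) / (0.31 + 0.46 + 0.84)
  = 8.4100 / 1.6100 = 5.224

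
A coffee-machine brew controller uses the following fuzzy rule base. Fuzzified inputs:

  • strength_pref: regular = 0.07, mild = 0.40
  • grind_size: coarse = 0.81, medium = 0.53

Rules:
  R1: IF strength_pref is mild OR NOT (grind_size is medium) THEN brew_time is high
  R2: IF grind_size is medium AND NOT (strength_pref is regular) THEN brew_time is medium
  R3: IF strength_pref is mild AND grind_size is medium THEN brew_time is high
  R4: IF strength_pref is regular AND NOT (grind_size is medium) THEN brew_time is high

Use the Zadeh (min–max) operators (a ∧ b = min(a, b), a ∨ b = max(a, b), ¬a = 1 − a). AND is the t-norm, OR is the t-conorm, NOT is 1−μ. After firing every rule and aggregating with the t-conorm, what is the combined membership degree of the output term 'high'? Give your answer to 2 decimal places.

R1: mild=0.40, ¬medium=1−0.53=0.47; OR[max(a, b)] → w = 0.47
R2: medium=0.53, ¬regular=1−0.07=0.93; AND[min(a, b)] → w = 0.53
R3: mild=0.40, medium=0.53; AND[min(a, b)] → w = 0.40
R4: regular=0.07, ¬medium=1−0.53=0.47; AND[min(a, b)] → w = 0.07
Rules with consequent 'high': {R1, R3, R4} → strengths 0.47, 0.40, 0.07
Aggregate via t-conorm [max(a, b)]: 0.47

0.47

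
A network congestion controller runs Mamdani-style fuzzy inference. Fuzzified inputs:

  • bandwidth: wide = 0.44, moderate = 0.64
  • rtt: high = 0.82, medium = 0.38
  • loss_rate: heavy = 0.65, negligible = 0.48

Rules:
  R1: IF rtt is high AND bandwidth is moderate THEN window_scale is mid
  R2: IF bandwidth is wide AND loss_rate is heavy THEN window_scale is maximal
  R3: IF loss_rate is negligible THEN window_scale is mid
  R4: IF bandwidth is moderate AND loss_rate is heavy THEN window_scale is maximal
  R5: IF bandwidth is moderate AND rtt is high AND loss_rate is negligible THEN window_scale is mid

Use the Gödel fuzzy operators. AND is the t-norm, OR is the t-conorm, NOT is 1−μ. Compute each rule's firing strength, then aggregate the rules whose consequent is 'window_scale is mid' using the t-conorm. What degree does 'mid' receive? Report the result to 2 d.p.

0.64

R1: high=0.82, moderate=0.64; AND[min(a, b)] → w = 0.64
R2: wide=0.44, heavy=0.65; AND[min(a, b)] → w = 0.44
R3: negligible=0.48 → w = 0.48
R4: moderate=0.64, heavy=0.65; AND[min(a, b)] → w = 0.64
R5: moderate=0.64, high=0.82, negligible=0.48; AND[min(a, b)] → w = 0.48
Rules with consequent 'mid': {R1, R3, R5} → strengths 0.64, 0.48, 0.48
Aggregate via t-conorm [max(a, b)]: 0.64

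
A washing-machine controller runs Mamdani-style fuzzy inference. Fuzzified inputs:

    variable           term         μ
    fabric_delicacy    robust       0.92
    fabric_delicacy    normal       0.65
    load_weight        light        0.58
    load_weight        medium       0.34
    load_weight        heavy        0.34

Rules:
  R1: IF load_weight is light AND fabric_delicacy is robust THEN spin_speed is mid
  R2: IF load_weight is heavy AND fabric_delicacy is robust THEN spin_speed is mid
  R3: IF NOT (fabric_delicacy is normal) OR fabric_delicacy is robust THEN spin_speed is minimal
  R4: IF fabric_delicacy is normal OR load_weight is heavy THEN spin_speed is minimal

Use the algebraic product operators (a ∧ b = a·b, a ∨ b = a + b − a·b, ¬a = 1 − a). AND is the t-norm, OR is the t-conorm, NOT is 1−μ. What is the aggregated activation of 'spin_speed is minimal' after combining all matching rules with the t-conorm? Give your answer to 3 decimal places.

R1: light=0.58, robust=0.92; AND[a·b] → w = 0.5336
R2: heavy=0.34, robust=0.92; AND[a·b] → w = 0.3128
R3: ¬normal=1−0.65=0.35, robust=0.92; OR[a + b − a·b] → w = 0.9480
R4: normal=0.65, heavy=0.34; OR[a + b − a·b] → w = 0.7690
Rules with consequent 'minimal': {R3, R4} → strengths 0.9480, 0.7690
Aggregate via t-conorm [a + b − a·b]: 0.9880

0.988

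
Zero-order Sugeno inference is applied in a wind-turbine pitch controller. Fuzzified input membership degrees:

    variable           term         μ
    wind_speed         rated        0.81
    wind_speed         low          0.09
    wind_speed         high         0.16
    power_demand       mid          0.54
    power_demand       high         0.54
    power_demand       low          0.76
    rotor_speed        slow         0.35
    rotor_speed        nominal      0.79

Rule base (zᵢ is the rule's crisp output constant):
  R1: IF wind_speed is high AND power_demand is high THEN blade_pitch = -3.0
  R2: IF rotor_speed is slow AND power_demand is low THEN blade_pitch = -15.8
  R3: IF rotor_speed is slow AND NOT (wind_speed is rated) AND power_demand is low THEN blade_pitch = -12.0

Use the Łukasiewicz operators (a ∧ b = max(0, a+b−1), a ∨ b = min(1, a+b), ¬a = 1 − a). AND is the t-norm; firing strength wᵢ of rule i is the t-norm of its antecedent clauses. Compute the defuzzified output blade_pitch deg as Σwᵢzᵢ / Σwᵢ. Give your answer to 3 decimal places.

R1 (z=-3.0): high=0.16, high=0.54; AND[max(0, a+b−1)] → w = 0.00
R2 (z=-15.8): slow=0.35, low=0.76; AND[max(0, a+b−1)] → w = 0.11
R3 (z=-12.0): slow=0.35, ¬rated=1−0.81=0.19, low=0.76; AND[max(0, a+b−1)] → w = 0.00
Weighted average = (0.00·-3.0 + 0.11·-15.8 + 0.00·-12.0) / (0.00 + 0.11 + 0.00)
  = -1.7380 / 0.1100 = -15.800

-15.800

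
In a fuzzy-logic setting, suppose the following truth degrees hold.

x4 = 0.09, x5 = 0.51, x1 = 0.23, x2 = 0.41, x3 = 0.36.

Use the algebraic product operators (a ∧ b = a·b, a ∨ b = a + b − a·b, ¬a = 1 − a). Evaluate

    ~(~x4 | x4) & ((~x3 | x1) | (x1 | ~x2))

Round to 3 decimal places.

~x4 = 1 − 0.0900 = 0.9100
~x4 | x4 = a + b − a·b on (0.9100, 0.0900) = 0.9181
~(~x4 | x4) = 1 − 0.9181 = 0.0819
~x3 = 1 − 0.3600 = 0.6400
~x3 | x1 = a + b − a·b on (0.6400, 0.2300) = 0.7228
~x2 = 1 − 0.4100 = 0.5900
x1 | ~x2 = a + b − a·b on (0.2300, 0.5900) = 0.6843
(~x3 | x1) | (x1 | ~x2) = a + b − a·b on (0.7228, 0.6843) = 0.9125
~(~x4 | x4) & ((~x3 | x1) | (x1 | ~x2)) = a·b on (0.0819, 0.9125) = 0.0747

0.075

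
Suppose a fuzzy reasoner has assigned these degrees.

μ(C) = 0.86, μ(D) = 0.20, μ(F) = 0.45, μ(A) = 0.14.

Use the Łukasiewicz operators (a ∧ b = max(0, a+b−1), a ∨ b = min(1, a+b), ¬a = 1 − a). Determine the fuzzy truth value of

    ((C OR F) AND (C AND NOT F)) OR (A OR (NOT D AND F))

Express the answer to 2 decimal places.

0.80

C OR F = min(1, a+b) on (0.86, 0.45) = 1.00
NOT F = 1 − 0.45 = 0.55
C AND NOT F = max(0, a+b−1) on (0.86, 0.55) = 0.41
(C OR F) AND (C AND NOT F) = max(0, a+b−1) on (1.00, 0.41) = 0.41
NOT D = 1 − 0.20 = 0.80
NOT D AND F = max(0, a+b−1) on (0.80, 0.45) = 0.25
A OR (NOT D AND F) = min(1, a+b) on (0.14, 0.25) = 0.39
((C OR F) AND (C AND NOT F)) OR (A OR (NOT D AND F)) = min(1, a+b) on (0.41, 0.39) = 0.80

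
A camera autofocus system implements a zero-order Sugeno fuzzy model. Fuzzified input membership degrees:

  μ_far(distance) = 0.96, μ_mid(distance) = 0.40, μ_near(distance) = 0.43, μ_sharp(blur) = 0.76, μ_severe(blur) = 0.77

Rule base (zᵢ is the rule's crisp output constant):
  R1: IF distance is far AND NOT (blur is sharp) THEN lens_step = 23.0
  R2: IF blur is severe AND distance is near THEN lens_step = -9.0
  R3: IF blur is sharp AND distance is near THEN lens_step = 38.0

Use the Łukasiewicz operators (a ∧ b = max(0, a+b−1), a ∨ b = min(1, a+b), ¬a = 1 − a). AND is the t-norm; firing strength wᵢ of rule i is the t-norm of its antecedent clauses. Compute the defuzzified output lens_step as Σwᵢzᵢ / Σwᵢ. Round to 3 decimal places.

16.983

R1 (z=23.0): far=0.96, ¬sharp=1−0.76=0.24; AND[max(0, a+b−1)] → w = 0.20
R2 (z=-9.0): severe=0.77, near=0.43; AND[max(0, a+b−1)] → w = 0.20
R3 (z=38.0): sharp=0.76, near=0.43; AND[max(0, a+b−1)] → w = 0.19
Weighted average = (0.20·23.0 + 0.20·-9.0 + 0.19·38.0) / (0.20 + 0.20 + 0.19)
  = 10.0200 / 0.5900 = 16.983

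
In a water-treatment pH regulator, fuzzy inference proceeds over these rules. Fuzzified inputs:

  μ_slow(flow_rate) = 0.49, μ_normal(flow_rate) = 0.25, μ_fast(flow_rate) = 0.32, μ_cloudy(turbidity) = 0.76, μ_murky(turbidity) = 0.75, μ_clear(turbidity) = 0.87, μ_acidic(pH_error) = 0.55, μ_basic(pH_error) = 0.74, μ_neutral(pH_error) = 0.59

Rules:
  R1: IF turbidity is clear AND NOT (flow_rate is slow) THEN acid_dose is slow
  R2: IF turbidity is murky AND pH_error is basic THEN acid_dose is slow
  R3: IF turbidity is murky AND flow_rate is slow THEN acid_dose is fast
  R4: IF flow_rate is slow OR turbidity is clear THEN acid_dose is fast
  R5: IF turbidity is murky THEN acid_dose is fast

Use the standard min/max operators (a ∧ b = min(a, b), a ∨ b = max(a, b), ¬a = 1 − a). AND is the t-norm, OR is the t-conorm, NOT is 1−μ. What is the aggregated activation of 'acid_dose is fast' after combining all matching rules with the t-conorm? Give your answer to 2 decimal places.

0.87

R1: clear=0.87, ¬slow=1−0.49=0.51; AND[min(a, b)] → w = 0.51
R2: murky=0.75, basic=0.74; AND[min(a, b)] → w = 0.74
R3: murky=0.75, slow=0.49; AND[min(a, b)] → w = 0.49
R4: slow=0.49, clear=0.87; OR[max(a, b)] → w = 0.87
R5: murky=0.75 → w = 0.75
Rules with consequent 'fast': {R3, R4, R5} → strengths 0.49, 0.87, 0.75
Aggregate via t-conorm [max(a, b)]: 0.87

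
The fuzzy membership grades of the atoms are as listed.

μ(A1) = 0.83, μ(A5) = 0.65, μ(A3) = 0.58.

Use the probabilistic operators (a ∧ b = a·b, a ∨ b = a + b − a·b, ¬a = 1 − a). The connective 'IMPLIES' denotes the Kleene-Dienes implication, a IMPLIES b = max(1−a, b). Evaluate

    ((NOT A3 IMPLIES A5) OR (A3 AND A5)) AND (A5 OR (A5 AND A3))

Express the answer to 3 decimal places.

0.611

NOT A3 = 1 − 0.5800 = 0.4200
NOT A3 IMPLIES A5  [Kleene-Dienes: max(1−a, b)] with a=0.4200, b=0.6500 → 0.6500
A3 AND A5 = a·b on (0.5800, 0.6500) = 0.3770
(NOT A3 IMPLIES A5) OR (A3 AND A5) = a + b − a·b on (0.6500, 0.3770) = 0.7820
A5 AND A3 = a·b on (0.6500, 0.5800) = 0.3770
A5 OR (A5 AND A3) = a + b − a·b on (0.6500, 0.3770) = 0.7820
((NOT A3 IMPLIES A5) OR (A3 AND A5)) AND (A5 OR (A5 AND A3)) = a·b on (0.7820, 0.7820) = 0.6114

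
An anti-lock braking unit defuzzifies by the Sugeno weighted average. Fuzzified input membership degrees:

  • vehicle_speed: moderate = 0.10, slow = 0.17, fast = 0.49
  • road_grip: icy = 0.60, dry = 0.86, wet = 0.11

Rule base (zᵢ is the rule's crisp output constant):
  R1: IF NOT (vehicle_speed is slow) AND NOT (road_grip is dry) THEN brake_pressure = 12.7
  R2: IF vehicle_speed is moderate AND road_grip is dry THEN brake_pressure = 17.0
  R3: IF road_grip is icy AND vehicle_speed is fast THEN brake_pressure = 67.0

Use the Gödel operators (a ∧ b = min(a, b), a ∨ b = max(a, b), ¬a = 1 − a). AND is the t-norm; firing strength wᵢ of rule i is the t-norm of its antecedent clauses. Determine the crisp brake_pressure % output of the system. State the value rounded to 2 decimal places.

49.74

R1 (z=12.7): ¬slow=1−0.17=0.83, ¬dry=1−0.86=0.14; AND[min(a, b)] → w = 0.14
R2 (z=17.0): moderate=0.10, dry=0.86; AND[min(a, b)] → w = 0.10
R3 (z=67.0): icy=0.60, fast=0.49; AND[min(a, b)] → w = 0.49
Weighted average = (0.14·12.7 + 0.10·17.0 + 0.49·67.0) / (0.14 + 0.10 + 0.49)
  = 36.3080 / 0.7300 = 49.74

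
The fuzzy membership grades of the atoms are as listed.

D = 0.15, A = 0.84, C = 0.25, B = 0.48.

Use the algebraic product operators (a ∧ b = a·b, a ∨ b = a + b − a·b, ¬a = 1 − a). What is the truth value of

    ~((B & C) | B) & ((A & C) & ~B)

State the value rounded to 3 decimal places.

B & C = a·b on (0.4800, 0.2500) = 0.1200
(B & C) | B = a + b − a·b on (0.1200, 0.4800) = 0.5424
~((B & C) | B) = 1 − 0.5424 = 0.4576
A & C = a·b on (0.8400, 0.2500) = 0.2100
~B = 1 − 0.4800 = 0.5200
(A & C) & ~B = a·b on (0.2100, 0.5200) = 0.1092
~((B & C) | B) & ((A & C) & ~B) = a·b on (0.4576, 0.1092) = 0.0500

0.050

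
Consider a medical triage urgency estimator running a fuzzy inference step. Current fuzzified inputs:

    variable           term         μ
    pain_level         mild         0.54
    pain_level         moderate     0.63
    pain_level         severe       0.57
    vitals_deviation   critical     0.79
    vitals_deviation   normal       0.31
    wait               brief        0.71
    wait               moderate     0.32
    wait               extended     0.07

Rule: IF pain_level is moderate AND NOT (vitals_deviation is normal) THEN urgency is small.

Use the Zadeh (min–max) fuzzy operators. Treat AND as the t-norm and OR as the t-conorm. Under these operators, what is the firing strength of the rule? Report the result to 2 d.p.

0.63

firing strength: moderate=0.63, ¬normal=1−0.31=0.69; AND[min(a, b)] → w = 0.63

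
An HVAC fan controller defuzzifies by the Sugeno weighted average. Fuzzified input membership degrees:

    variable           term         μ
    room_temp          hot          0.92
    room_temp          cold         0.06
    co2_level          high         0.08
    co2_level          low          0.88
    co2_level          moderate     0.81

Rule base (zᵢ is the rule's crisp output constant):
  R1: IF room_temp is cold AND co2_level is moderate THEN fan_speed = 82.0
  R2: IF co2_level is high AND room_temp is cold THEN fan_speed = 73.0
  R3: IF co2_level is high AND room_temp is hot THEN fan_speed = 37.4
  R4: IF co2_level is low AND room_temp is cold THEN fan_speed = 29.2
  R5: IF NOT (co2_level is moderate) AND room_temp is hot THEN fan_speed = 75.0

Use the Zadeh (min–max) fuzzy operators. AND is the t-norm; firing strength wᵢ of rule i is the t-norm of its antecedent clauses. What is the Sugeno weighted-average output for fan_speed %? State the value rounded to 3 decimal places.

R1 (z=82.0): cold=0.06, moderate=0.81; AND[min(a, b)] → w = 0.06
R2 (z=73.0): high=0.08, cold=0.06; AND[min(a, b)] → w = 0.06
R3 (z=37.4): high=0.08, hot=0.92; AND[min(a, b)] → w = 0.08
R4 (z=29.2): low=0.88, cold=0.06; AND[min(a, b)] → w = 0.06
R5 (z=75.0): ¬moderate=1−0.81=0.19, hot=0.92; AND[min(a, b)] → w = 0.19
Weighted average = (0.06·82.0 + 0.06·73.0 + 0.08·37.4 + 0.06·29.2 + 0.19·75.0) / (0.06 + 0.06 + 0.08 + 0.06 + 0.19)
  = 28.2940 / 0.4500 = 62.876

62.876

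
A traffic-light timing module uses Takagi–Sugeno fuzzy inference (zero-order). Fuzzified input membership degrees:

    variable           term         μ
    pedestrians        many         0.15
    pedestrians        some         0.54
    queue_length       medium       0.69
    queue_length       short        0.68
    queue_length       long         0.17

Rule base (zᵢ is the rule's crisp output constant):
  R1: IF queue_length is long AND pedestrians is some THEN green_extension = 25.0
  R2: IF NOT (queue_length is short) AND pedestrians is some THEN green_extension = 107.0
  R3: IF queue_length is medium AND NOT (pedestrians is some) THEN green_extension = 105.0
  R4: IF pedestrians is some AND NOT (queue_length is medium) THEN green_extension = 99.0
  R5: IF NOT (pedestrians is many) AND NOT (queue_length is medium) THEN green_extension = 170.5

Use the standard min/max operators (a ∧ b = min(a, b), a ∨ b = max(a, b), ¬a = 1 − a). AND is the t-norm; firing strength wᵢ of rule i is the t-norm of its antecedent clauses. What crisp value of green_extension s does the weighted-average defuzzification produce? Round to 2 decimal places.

108.49

R1 (z=25.0): long=0.17, some=0.54; AND[min(a, b)] → w = 0.17
R2 (z=107.0): ¬short=1−0.68=0.32, some=0.54; AND[min(a, b)] → w = 0.32
R3 (z=105.0): medium=0.69, ¬some=1−0.54=0.46; AND[min(a, b)] → w = 0.46
R4 (z=99.0): some=0.54, ¬medium=1−0.69=0.31; AND[min(a, b)] → w = 0.31
R5 (z=170.5): ¬many=1−0.15=0.85, ¬medium=1−0.69=0.31; AND[min(a, b)] → w = 0.31
Weighted average = (0.17·25.0 + 0.32·107.0 + 0.46·105.0 + 0.31·99.0 + 0.31·170.5) / (0.17 + 0.32 + 0.46 + 0.31 + 0.31)
  = 170.3350 / 1.5700 = 108.49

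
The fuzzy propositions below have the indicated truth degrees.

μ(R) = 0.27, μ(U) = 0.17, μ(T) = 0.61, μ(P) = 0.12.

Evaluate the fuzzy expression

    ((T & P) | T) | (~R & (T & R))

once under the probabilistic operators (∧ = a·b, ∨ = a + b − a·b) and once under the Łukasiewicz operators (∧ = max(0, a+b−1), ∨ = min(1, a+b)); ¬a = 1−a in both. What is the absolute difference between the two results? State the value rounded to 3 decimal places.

0.072

Under probabilistic:
  T & P = a·b on (0.6100, 0.1200) = 0.0732
  (T & P) | T = a + b − a·b on (0.0732, 0.6100) = 0.6385
  ~R = 1 − 0.2700 = 0.7300
  T & R = a·b on (0.6100, 0.2700) = 0.1647
  ~R & (T & R) = a·b on (0.7300, 0.1647) = 0.1202
  ((T & P) | T) | (~R & (T & R)) = a + b − a·b on (0.6385, 0.1202) = 0.6820
  → value = 0.6820
Under Łukasiewicz:
  T & P = max(0, a+b−1) on (0.61, 0.12) = 0.00
  (T & P) | T = min(1, a+b) on (0.00, 0.61) = 0.61
  ~R = 1 − 0.27 = 0.73
  T & R = max(0, a+b−1) on (0.61, 0.27) = 0.00
  ~R & (T & R) = max(0, a+b−1) on (0.73, 0.00) = 0.00
  ((T & P) | T) | (~R & (T & R)) = min(1, a+b) on (0.61, 0.00) = 0.61
  → value = 0.6100
|0.6820 − 0.6100| = 0.072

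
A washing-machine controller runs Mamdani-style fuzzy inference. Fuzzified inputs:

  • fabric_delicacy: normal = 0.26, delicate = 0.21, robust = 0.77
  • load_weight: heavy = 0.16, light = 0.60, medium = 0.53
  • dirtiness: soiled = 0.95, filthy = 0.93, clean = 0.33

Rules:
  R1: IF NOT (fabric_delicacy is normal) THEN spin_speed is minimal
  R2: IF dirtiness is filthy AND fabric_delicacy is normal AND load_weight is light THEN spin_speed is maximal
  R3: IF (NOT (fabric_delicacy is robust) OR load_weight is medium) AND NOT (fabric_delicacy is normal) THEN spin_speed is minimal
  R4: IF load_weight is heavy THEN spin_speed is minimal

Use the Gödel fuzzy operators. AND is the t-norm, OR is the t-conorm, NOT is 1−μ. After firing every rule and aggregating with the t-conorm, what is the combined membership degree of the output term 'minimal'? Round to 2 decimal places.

0.74

R1: ¬normal=1−0.26=0.74 → w = 0.74
R2: filthy=0.93, normal=0.26, light=0.60; AND[min(a, b)] → w = 0.26
R3: (¬robust=1−0.77=0.23 OR medium=0.53) = 0.53; AND[min(a, b)] with ¬normal=1−0.26=0.74 → w = 0.53
R4: heavy=0.16 → w = 0.16
Rules with consequent 'minimal': {R1, R3, R4} → strengths 0.74, 0.53, 0.16
Aggregate via t-conorm [max(a, b)]: 0.74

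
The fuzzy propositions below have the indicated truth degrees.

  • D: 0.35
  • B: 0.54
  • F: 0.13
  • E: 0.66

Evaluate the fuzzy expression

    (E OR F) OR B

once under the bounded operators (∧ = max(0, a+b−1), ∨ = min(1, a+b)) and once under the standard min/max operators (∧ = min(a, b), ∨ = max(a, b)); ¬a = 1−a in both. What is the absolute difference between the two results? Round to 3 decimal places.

Under bounded:
  E OR F = min(1, a+b) on (0.66, 0.13) = 0.79
  (E OR F) OR B = min(1, a+b) on (0.79, 0.54) = 1.00
  → value = 1.0000
Under standard min/max:
  E OR F = max(a, b) on (0.66, 0.13) = 0.66
  (E OR F) OR B = max(a, b) on (0.66, 0.54) = 0.66
  → value = 0.6600
|1.0000 − 0.6600| = 0.340

0.340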